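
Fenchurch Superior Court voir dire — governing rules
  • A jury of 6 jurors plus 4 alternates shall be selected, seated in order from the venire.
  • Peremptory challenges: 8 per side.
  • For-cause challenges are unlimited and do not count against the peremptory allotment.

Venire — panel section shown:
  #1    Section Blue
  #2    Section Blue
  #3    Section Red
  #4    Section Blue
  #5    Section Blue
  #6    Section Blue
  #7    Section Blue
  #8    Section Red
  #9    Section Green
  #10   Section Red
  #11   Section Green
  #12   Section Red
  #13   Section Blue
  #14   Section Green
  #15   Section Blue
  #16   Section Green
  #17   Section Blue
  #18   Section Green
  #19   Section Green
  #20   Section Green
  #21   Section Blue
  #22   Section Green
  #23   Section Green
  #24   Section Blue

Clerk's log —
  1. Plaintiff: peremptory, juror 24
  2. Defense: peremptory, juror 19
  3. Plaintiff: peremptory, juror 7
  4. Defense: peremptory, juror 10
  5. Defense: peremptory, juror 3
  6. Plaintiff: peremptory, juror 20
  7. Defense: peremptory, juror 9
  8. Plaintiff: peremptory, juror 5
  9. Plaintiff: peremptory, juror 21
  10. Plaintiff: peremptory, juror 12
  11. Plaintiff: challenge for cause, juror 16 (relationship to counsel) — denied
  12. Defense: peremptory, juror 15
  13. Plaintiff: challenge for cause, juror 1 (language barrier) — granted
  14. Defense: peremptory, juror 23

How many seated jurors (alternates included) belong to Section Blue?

Removed: #1, #3, #5, #7, #9, #10, #12, #15, #19, #20, #21, #23, #24.
Seated (10 incl. alternates): #2, #4, #6, #8, #11, #13, #14, #16, #17, #18.
Of those, in Section Blue: #2, #4, #6, #13, #17 → 5.

5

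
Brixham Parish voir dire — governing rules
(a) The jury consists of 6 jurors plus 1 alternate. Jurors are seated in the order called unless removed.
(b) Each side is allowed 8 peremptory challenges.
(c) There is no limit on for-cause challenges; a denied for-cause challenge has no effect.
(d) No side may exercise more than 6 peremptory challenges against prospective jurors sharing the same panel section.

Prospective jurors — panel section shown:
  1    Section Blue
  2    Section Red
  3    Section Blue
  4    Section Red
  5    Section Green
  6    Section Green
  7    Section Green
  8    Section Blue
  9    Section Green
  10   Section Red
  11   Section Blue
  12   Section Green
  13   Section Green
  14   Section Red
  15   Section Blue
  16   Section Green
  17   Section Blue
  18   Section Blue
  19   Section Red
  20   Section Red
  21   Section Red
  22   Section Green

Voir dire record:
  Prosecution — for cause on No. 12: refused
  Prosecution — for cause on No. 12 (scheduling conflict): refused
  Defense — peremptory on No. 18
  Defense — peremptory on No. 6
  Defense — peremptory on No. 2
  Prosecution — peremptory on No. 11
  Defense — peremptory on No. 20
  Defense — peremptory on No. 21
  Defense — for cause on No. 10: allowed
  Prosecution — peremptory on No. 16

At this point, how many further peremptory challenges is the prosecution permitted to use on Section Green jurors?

5

Prosecution peremptories so far: #11, #16 — 2 of 8 used, 6 left overall.
Against Section Green: #16 — 1 used; per-section cap 6 leaves 5.
Binding limit: min(6, 5) = 5.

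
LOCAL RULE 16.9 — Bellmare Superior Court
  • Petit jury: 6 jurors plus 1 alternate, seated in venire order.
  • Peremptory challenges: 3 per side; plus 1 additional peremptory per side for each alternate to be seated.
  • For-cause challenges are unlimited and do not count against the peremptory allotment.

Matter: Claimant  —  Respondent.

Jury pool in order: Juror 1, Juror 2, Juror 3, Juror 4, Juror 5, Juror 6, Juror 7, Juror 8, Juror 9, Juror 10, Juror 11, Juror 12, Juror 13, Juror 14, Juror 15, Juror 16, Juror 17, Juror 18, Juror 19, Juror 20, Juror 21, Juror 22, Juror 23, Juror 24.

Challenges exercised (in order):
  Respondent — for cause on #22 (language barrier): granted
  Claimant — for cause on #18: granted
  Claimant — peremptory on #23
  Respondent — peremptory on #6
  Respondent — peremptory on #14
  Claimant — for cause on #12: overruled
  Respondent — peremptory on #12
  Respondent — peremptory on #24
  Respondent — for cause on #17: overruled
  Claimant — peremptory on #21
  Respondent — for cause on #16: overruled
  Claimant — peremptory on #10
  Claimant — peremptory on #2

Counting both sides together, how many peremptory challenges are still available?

0

Claimant allotment: 3 base + 1 × 1 alternate = 4. Respondent allotment: 3 base + 1 × 1 alternate = 4.
Claimant peremptories used: #23, #21, #10, #2 — 4 (for-cause on #18, #12 don't count).
Respondent peremptories used: #6, #14, #12, #24 — 4 (for-cause on #22, #17, #16 don't count).
Remaining: (4 − 4) + (4 − 4) = 0.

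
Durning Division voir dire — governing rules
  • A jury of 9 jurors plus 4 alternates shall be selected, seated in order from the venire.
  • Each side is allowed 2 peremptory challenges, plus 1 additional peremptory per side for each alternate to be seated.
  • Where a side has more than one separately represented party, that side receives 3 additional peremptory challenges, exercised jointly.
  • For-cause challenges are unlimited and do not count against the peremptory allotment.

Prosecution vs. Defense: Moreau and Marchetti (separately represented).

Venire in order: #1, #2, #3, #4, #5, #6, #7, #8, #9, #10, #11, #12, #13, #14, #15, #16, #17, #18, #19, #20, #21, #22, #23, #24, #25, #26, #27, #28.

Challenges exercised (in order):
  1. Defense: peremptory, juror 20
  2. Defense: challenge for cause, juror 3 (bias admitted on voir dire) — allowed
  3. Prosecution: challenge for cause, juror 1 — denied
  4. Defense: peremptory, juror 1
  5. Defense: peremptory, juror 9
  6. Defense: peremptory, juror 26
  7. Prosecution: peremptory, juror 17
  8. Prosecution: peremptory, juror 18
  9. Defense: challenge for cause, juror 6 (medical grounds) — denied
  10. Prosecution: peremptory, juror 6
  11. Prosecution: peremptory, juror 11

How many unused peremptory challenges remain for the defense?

Defense allotment: 2 base + 1 × 4 alternates + 3 multi-party = 9.
Defense peremptories used: #20, #1, #9, #26 — 4 (for-cause on #3, #6 don't count).
Remaining: 9 − 4 = 5.

5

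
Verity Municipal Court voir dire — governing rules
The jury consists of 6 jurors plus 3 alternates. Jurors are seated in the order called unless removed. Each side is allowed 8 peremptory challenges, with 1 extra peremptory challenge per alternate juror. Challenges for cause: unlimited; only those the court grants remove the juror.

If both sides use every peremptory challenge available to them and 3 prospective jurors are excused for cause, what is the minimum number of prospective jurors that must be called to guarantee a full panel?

34

Seats to fill: 6 + 3 alternates = 9.
Peremptories: 8 + 1×3 = 11 per side × 2 sides = 22.
For-cause removals: 3.
Minimum venire: 9 + 22 + 3 = 34.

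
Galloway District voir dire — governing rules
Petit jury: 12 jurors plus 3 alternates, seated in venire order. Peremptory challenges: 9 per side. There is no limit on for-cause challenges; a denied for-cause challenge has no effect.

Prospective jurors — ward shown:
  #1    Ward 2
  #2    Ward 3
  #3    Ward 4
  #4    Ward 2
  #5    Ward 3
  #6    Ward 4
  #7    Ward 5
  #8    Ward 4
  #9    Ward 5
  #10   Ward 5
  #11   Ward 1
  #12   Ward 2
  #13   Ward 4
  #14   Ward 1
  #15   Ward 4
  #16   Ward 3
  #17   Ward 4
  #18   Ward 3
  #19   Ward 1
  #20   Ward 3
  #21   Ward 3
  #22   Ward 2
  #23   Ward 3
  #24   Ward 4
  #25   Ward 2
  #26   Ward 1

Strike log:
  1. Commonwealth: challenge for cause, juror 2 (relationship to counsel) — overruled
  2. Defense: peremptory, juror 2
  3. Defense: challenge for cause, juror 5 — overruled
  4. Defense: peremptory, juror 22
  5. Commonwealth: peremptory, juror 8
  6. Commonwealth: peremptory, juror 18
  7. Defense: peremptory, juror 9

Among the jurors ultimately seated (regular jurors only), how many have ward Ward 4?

4

Removed: #2, #8, #9, #18, #22.
Seated jurors 1–12: #1, #3, #4, #5, #6, #7, #10, #11, #12, #13, #14, #15 (alternates #16, #17, #19 not counted).
Of those, in Ward 4: #3, #6, #13, #15 → 4.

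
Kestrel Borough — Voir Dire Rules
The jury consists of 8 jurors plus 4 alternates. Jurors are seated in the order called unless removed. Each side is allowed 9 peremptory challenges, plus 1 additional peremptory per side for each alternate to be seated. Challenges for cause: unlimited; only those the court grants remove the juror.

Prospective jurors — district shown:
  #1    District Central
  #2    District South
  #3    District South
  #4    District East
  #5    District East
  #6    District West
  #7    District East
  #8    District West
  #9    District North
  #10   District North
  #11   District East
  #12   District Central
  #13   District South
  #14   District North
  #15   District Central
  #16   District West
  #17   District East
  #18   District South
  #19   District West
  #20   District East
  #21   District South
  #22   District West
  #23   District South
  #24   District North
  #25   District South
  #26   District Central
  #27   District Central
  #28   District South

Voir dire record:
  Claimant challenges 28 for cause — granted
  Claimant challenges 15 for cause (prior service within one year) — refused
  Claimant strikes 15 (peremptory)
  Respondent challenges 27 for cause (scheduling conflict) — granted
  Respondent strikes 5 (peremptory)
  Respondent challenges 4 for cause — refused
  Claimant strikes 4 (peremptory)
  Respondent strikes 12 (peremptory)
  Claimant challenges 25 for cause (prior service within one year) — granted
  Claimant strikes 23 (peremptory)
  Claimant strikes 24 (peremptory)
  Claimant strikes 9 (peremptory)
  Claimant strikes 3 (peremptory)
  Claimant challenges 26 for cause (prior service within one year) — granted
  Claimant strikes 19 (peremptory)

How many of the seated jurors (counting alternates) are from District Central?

1

Removed: #3, #4, #5, #9, #12, #15, #19, #23, #24, #25, #26, #27, #28.
Seated (12 incl. alternates): #1, #2, #6, #7, #8, #10, #11, #13, #14, #16, #17, #18.
Of those, in District Central: #1 → 1.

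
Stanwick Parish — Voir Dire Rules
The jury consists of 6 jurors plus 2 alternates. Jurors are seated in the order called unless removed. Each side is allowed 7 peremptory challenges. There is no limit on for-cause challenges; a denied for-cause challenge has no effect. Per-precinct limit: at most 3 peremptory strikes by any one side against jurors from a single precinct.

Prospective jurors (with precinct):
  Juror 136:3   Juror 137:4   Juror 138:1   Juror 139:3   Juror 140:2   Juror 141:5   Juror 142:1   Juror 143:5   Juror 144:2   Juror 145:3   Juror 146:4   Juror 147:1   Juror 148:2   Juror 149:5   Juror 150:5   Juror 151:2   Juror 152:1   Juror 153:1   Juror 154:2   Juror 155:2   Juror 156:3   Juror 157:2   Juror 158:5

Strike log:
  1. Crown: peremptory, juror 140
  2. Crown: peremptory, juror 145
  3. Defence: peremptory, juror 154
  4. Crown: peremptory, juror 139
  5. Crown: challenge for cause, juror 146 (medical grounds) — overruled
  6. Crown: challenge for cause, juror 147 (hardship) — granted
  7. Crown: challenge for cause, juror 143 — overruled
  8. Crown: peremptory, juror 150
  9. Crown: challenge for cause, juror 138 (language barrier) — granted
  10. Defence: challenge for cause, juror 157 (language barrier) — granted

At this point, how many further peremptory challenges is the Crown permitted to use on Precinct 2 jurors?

2

Crown peremptories so far: #140, #145, #139, #150 — 4 of 7 used, 3 left overall.
Against Precinct 2: #140 — 1 used; per-precinct cap 3 leaves 2.
Binding limit: min(3, 2) = 2.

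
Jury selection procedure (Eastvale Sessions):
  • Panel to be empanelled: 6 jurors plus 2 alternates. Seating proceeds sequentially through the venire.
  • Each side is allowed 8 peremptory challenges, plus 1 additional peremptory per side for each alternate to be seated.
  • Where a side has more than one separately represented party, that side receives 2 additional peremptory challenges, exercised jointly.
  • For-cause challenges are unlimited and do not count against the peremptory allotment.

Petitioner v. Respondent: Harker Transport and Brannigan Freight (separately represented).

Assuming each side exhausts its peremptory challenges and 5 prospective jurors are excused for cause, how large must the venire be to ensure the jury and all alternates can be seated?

35

Seats to fill: 6 + 2 alternates = 8.
Peremptories — Petitioner: 8 + 1×2 = 10; Respondent: 8 + 1×2 + 2 = 12; total 22.
For-cause removals: 5.
Minimum venire: 8 + 22 + 5 = 35.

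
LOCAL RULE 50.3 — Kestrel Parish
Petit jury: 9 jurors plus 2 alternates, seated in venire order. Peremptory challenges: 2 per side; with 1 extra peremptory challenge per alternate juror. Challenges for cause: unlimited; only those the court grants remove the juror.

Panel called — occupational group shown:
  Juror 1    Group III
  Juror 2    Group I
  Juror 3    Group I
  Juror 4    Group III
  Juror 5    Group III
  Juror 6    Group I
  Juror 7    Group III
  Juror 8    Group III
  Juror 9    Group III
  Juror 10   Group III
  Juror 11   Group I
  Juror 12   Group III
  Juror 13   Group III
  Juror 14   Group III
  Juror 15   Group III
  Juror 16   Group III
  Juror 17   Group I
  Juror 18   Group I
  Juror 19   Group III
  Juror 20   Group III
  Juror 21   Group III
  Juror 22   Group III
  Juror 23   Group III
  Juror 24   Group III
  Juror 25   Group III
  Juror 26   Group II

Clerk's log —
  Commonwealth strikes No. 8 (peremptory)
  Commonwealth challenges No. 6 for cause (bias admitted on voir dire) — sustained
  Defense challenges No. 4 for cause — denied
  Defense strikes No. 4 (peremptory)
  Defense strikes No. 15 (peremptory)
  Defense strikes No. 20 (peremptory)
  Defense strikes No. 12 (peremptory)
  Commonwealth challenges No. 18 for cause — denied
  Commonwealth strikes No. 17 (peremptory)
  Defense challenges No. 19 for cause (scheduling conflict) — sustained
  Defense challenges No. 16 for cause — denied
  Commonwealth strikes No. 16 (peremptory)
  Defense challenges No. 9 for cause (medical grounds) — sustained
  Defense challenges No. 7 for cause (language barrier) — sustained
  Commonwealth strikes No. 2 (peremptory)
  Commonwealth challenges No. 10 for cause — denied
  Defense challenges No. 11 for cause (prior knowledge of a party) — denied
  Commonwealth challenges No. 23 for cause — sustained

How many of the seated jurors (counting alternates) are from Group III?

Removed: #2, #4, #6, #7, #8, #9, #12, #15, #16, #17, #19, #20, #23.
Seated (11 incl. alternates): #1, #3, #5, #10, #11, #13, #14, #18, #21, #22, #24.
Of those, in Group III: #1, #5, #10, #13, #14, #21, #22, #24 → 8.

8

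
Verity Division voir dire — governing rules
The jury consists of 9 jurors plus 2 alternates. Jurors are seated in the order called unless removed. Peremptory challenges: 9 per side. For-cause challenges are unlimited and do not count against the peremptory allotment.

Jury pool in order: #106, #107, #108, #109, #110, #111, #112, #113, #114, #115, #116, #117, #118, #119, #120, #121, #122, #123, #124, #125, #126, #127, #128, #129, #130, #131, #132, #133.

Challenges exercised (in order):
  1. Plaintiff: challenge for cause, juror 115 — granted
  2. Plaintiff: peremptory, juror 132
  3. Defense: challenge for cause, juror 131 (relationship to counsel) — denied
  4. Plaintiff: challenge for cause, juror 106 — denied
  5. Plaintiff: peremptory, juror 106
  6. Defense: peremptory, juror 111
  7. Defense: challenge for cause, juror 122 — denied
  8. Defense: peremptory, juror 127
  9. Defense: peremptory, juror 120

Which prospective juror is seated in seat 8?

Removed: #106, #111, #115, #120, #127, #132. (#122, #131 stay — for-cause denied.)
Seating in order: seats 1–9 → #107, #108, #109, #110, #112, #113, #114, #116, #117; alternates → #118, #119.
So seat 8 is #116.

116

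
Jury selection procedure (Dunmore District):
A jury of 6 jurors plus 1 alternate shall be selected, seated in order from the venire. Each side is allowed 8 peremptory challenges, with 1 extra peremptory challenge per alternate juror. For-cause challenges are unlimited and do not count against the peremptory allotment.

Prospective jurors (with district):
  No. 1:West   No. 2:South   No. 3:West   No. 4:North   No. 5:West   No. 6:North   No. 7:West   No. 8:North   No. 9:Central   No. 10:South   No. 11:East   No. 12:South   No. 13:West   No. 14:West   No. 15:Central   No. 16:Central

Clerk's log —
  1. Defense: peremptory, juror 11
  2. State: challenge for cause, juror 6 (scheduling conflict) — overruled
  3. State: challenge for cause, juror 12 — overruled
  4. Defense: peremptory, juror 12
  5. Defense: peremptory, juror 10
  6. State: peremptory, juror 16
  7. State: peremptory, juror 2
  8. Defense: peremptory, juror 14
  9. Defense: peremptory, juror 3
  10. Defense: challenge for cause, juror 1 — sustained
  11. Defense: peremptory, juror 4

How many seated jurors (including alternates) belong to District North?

2

Removed: #1, #2, #3, #4, #10, #11, #12, #14, #16.
Seated (7 incl. alternates): #5, #6, #7, #8, #9, #13, #15.
Of those, in District North: #6, #8 → 2.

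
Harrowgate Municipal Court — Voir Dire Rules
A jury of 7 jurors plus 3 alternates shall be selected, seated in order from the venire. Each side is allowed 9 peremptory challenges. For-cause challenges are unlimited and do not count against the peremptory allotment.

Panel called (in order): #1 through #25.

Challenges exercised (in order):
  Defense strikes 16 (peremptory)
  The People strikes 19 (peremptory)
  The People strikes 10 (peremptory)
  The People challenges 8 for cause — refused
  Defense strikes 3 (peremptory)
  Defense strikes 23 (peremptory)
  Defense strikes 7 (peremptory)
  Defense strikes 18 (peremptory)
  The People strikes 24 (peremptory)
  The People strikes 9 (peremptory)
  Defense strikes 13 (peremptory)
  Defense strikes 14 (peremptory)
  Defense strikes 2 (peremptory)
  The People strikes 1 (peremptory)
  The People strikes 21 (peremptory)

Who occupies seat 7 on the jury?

15

Removed: #1, #2, #3, #7, #9, #10, #13, #14, #16, #18, #19, #21, #23, #24. (#8 stays — for-cause denied.)
Seating in order: seats 1–7 → #4, #5, #6, #8, #11, #12, #15; alternates → #17, #20, #22.
So seat 7 is #15.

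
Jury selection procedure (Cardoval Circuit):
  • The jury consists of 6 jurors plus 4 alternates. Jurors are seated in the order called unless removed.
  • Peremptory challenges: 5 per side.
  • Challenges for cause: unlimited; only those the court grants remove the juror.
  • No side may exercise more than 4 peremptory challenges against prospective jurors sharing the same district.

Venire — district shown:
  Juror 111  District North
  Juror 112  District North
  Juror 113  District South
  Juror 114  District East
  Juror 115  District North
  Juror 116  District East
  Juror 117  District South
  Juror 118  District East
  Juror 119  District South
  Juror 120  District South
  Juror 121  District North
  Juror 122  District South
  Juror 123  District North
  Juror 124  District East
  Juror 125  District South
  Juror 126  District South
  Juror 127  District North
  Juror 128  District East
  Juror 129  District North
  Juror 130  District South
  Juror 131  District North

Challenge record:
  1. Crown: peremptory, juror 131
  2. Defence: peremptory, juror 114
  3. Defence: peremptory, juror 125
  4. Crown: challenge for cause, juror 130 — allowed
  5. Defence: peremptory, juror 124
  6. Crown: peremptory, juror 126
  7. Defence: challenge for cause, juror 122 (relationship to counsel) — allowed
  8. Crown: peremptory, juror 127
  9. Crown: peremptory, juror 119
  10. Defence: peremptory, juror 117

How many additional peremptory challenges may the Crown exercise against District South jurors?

1

Crown peremptories so far: #131, #126, #127, #119 — 4 of 5 used, 1 left overall.
Against District South: #126, #119 — 2 used; per-district cap 4 leaves 2.
Binding limit: min(1, 2) = 1.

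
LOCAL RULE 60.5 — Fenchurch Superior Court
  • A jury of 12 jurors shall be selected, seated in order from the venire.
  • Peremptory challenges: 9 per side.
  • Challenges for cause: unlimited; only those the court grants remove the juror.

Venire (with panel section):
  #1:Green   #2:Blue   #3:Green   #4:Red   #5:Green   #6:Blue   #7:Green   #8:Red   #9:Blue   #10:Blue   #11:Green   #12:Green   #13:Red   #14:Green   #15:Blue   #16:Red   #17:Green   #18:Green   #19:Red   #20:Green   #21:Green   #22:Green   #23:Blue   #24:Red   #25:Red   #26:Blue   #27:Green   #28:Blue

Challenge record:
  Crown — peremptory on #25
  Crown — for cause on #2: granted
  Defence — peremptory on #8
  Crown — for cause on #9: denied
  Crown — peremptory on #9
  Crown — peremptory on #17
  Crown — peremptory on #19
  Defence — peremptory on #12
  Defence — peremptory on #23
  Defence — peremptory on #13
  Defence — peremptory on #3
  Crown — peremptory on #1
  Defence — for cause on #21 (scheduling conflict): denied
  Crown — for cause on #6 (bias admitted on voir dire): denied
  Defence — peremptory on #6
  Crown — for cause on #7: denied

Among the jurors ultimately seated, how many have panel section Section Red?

Removed: #1, #2, #3, #6, #8, #9, #12, #13, #17, #19, #23, #25.
Seated jurors 1–12: #4, #5, #7, #10, #11, #14, #15, #16, #18, #20, #21, #22.
Of those, in Section Red: #4, #16 → 2.

2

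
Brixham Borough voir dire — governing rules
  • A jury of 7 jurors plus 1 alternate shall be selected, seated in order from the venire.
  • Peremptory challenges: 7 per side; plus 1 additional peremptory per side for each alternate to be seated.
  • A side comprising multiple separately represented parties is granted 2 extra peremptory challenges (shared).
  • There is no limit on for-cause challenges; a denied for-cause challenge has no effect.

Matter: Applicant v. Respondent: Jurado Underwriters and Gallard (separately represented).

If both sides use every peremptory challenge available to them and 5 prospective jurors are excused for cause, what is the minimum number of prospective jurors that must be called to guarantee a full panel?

31

Seats to fill: 7 + 1 alternates = 8.
Peremptories — Applicant: 7 + 1×1 = 8; Respondent: 7 + 1×1 + 2 = 10; total 18.
For-cause removals: 5.
Minimum venire: 8 + 18 + 5 = 31.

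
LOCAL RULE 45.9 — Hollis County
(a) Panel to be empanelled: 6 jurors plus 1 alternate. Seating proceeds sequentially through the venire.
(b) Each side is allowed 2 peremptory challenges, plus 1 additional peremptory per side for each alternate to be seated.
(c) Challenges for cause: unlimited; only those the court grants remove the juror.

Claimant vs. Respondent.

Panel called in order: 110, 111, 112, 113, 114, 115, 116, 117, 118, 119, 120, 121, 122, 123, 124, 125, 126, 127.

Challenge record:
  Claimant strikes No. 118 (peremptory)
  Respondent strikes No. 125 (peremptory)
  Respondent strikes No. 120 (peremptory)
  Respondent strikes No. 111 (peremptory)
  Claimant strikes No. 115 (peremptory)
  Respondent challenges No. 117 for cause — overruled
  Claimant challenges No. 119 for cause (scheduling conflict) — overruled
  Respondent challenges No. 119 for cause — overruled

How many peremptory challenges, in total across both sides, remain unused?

Claimant allotment: 2 base + 1 × 1 alternate = 3. Respondent allotment: 2 base + 1 × 1 alternate = 3.
Claimant peremptories used: #118, #115 — 2 (the for-cause on #119 doesn't count).
Respondent peremptories used: #125, #120, #111 — 3 (for-cause on #117, #119 don't count).
Remaining: (3 − 2) + (3 − 3) = 1.

1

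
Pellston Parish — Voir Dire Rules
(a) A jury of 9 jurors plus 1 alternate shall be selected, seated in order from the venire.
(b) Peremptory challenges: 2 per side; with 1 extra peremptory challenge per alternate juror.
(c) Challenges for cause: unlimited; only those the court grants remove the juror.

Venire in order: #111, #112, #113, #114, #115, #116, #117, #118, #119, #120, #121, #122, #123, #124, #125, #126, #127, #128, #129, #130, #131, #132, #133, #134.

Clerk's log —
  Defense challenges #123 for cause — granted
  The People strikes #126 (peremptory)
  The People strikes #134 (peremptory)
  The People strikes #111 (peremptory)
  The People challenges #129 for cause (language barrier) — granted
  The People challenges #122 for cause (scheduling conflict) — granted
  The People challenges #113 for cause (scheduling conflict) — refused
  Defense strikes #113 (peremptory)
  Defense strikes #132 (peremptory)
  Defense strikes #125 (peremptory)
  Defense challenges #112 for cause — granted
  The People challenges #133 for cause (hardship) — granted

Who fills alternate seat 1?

127

Removed: #111, #112, #113, #122, #123, #125, #126, #129, #132, #133, #134.
Filling seats in venire order through position 10: #114, #115, #116, #117, #118, #119, #120, #121, #124, #127.
So alternate 1 is #127.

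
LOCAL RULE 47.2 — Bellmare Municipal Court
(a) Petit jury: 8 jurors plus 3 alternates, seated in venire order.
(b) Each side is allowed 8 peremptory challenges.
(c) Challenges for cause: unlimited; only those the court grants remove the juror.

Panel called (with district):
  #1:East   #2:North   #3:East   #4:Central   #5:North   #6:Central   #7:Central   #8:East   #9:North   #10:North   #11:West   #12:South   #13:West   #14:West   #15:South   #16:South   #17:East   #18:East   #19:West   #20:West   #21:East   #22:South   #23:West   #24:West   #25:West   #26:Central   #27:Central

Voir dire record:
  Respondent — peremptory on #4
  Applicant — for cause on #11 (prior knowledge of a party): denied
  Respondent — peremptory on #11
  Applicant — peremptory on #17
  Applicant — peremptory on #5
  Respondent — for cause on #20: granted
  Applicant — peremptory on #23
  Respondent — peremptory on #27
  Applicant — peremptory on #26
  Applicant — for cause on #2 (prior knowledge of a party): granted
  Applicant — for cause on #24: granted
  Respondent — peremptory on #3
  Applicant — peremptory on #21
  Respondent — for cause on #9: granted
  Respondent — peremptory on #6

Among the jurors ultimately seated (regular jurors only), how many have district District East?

Removed: #2, #3, #4, #5, #6, #9, #11, #17, #20, #21, #23, #24, #26, #27.
Seated jurors 1–8: #1, #7, #8, #10, #12, #13, #14, #15 (alternates #16, #18, #19 not counted).
Of those, in District East: #1, #8 → 2.

2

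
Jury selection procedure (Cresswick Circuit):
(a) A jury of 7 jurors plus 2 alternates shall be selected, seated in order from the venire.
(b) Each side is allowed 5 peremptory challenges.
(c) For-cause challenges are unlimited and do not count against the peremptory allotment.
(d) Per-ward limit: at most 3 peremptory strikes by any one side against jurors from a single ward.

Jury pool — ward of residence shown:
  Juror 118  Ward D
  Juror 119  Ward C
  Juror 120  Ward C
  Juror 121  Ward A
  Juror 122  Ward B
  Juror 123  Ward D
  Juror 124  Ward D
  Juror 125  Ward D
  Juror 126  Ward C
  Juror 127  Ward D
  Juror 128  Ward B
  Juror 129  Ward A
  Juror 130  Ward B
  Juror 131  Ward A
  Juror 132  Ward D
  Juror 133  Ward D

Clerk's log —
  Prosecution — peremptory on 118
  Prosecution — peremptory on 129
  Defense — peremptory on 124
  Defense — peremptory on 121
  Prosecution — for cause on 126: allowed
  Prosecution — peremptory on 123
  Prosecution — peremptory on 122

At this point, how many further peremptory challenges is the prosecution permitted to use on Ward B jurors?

Prosecution peremptories so far: #118, #129, #123, #122 — 4 of 5 used, 1 left overall.
Against Ward B: #122 — 1 used; per-ward cap 3 leaves 2.
Binding limit: min(1, 2) = 1.

1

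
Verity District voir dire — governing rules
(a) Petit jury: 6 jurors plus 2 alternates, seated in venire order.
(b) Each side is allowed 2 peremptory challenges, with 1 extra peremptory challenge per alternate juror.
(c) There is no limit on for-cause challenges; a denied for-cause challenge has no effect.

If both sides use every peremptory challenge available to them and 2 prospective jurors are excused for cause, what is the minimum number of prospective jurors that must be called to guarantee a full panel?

Seats to fill: 6 + 2 alternates = 8.
Peremptories: 2 + 1×2 = 4 per side × 2 sides = 8.
For-cause removals: 2.
Minimum venire: 8 + 8 + 2 = 18.

18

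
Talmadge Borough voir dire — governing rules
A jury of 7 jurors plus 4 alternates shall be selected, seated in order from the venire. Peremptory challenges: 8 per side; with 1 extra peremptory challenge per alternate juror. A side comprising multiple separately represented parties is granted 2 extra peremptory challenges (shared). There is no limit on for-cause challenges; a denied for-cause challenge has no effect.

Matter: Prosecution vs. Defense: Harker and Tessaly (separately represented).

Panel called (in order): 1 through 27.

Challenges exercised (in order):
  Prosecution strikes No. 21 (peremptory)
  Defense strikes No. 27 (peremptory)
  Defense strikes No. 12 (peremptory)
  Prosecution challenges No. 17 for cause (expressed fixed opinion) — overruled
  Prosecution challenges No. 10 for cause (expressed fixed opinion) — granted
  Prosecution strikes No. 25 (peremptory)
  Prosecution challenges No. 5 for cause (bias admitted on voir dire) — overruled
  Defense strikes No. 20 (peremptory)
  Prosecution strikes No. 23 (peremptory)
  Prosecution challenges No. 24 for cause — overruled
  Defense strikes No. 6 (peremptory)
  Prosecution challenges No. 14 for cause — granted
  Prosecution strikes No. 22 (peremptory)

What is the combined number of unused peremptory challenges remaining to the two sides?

Prosecution allotment: 8 base + 1 × 4 alternates = 12. Defense allotment: 8 base + 1 × 4 alternates + 2 multi-party = 14.
Prosecution peremptories used: #21, #25, #23, #22 — 4 (for-cause on #17, #10, #5, #24, #14 don't count).
Defense peremptories used: #27, #12, #20, #6 — 4.
Remaining: (12 − 4) + (14 − 4) = 18.

18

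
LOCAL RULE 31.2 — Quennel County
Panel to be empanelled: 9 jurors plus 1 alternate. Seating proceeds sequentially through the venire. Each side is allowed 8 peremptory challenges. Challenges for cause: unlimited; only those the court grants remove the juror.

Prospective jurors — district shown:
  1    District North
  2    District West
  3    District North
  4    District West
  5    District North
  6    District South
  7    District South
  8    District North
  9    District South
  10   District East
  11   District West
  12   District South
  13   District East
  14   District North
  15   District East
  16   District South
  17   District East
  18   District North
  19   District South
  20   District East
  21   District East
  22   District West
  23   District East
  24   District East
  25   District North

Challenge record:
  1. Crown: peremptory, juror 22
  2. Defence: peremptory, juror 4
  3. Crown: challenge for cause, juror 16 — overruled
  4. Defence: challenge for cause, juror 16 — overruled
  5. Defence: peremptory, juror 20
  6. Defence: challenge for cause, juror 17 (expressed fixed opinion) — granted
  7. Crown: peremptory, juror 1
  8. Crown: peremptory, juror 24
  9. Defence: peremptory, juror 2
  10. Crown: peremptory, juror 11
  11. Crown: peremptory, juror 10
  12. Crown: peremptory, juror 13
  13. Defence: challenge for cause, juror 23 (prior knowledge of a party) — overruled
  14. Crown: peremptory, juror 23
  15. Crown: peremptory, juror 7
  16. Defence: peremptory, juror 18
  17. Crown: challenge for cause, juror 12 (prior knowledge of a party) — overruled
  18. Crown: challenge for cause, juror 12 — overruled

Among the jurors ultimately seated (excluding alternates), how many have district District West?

0

Removed: #1, #2, #4, #7, #10, #11, #13, #17, #18, #20, #22, #23, #24.
Seated jurors 1–9: #3, #5, #6, #8, #9, #12, #14, #15, #16 (alternates #19 not counted).
None of those are in District West → 0.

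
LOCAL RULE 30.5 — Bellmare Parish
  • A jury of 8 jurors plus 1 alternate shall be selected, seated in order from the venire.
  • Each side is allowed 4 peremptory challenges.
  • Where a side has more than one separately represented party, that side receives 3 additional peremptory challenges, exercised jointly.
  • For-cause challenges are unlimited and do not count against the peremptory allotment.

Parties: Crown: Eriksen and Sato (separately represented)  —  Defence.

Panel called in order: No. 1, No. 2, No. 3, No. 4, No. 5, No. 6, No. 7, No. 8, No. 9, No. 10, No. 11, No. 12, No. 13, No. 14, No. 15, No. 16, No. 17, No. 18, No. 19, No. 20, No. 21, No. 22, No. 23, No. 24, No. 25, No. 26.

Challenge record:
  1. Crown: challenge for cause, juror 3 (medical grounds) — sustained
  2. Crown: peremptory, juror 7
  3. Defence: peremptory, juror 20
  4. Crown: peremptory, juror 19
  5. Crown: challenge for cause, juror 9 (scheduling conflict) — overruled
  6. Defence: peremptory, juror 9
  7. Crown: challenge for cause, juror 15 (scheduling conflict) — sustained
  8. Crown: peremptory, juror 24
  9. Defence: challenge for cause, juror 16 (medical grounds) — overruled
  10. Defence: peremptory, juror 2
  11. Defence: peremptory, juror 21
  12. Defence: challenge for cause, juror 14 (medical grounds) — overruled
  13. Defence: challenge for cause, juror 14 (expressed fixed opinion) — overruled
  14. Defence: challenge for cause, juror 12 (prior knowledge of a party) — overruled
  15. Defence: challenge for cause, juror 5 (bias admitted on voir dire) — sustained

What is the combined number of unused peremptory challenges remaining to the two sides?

4

Crown allotment: 4 base + 3 multi-party = 7. Defence allotment: 4.
Crown peremptories used: #7, #19, #24 — 3 (for-cause on #3, #9, #15 don't count).
Defence peremptories used: #20, #9, #2, #21 — 4 (for-cause on #16, #14, #14, #12, #5 don't count).
Remaining: (7 − 3) + (4 − 4) = 4.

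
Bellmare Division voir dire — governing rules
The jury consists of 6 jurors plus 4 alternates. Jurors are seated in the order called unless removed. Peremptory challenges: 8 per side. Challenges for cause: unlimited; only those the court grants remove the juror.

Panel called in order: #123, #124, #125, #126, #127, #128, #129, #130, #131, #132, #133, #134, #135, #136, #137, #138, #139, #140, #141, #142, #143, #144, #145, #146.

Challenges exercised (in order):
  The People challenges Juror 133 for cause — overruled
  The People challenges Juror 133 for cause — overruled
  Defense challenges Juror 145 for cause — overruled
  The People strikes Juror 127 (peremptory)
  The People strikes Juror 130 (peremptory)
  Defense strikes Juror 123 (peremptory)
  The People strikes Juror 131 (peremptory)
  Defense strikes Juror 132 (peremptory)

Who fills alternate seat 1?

Removed: #123, #127, #130, #131, #132. (#133, #145 stay — for-cause denied.)
Seating in order: seats 1–6 → #124, #125, #126, #128, #129, #133; alternates → #134, #135, #136, #137.
So alternate 1 is #134.

134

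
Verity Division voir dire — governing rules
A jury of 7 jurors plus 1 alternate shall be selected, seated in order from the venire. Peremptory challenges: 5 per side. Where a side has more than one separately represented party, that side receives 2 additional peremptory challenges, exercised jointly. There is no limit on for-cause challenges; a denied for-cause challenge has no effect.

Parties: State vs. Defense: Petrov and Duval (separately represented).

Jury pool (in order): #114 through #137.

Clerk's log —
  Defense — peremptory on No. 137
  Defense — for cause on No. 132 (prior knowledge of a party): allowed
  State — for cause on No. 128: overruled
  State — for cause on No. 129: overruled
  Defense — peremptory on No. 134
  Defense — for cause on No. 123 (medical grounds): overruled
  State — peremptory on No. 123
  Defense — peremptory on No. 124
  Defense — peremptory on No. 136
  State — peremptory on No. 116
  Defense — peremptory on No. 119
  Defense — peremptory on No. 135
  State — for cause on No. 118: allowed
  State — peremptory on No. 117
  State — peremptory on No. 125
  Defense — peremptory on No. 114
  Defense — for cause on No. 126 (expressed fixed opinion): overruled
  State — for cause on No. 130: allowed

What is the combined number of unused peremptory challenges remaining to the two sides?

1

State allotment: 5. Defense allotment: 5 base + 2 multi-party = 7.
State peremptories used: #123, #116, #117, #125 — 4 (for-cause on #128, #129, #118, #130 don't count).
Defense peremptories used: #137, #134, #124, #136, #119, #135, #114 — 7 (for-cause on #132, #123, #126 don't count).
Remaining: (5 − 4) + (7 − 7) = 1.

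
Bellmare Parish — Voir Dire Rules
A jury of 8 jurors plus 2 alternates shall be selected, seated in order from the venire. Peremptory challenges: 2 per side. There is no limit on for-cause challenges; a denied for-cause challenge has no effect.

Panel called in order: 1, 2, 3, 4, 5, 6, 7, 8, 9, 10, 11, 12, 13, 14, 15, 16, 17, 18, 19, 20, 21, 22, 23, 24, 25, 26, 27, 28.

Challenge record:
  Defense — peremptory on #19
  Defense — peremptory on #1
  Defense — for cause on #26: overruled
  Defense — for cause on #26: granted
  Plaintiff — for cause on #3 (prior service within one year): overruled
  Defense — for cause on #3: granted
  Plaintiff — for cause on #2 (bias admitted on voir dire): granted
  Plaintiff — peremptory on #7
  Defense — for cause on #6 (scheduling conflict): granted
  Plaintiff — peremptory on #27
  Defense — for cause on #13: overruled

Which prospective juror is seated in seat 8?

Removed: #1, #2, #3, #6, #7, #19, #26, #27. (#13 stays — for-cause denied.)
Seating in order: seats 1–8 → #4, #5, #8, #9, #10, #11, #12, #13; alternates → #14, #15.
So seat 8 is #13.

13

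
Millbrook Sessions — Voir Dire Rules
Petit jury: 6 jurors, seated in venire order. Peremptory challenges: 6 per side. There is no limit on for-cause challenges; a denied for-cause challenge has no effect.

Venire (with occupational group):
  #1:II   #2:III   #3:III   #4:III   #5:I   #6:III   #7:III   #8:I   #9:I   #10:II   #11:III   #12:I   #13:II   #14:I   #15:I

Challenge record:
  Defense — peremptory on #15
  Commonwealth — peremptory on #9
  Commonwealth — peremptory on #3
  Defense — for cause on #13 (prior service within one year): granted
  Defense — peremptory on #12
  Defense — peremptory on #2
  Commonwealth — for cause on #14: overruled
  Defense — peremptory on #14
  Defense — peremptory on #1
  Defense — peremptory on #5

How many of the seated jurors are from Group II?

Removed: #1, #2, #3, #5, #9, #12, #13, #14, #15.
Seated jurors 1–6: #4, #6, #7, #8, #10, #11.
Of those, in Group II: #10 → 1.

1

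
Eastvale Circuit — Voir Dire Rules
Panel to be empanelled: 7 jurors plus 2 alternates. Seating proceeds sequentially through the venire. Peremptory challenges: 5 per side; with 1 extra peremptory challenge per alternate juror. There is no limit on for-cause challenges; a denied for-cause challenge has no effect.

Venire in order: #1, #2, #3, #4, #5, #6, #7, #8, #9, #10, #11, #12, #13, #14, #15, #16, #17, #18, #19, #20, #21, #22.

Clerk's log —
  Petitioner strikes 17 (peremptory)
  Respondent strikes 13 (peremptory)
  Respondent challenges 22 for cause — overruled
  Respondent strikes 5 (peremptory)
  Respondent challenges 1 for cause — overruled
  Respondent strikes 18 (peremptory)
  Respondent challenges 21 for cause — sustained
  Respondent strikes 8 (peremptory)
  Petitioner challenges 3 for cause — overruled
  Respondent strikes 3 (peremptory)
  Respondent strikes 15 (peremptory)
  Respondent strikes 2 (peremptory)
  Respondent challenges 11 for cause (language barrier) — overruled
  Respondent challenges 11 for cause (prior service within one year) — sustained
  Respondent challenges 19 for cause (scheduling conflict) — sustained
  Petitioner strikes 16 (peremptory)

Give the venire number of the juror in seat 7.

12

Removed: #2, #3, #5, #8, #11, #13, #15, #16, #17, #18, #19, #21. (#1, #22 stay — for-cause denied.)
Filling seats in venire order through position 7: #1, #4, #6, #7, #9, #10, #12.
So seat 7 is #12.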